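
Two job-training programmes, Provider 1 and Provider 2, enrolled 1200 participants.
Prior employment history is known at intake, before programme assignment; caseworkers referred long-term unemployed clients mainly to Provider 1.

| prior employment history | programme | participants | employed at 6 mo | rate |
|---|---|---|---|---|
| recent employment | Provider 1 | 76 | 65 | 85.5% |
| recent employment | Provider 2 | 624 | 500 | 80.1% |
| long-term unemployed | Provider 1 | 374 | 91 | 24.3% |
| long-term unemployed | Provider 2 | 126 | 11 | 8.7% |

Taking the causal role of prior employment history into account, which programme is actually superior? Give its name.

Here prior employment history is a common cause — it drives both which programme a case falls under and the outcome. The crude comparison mixes populations; the stratum-specific rates are the causally relevant ones.
Within each level — recent employment: 85.5% vs 80.1%; long-term unemployed: 24.3% vs 8.7% — Provider 1 is higher every time.

Provider 1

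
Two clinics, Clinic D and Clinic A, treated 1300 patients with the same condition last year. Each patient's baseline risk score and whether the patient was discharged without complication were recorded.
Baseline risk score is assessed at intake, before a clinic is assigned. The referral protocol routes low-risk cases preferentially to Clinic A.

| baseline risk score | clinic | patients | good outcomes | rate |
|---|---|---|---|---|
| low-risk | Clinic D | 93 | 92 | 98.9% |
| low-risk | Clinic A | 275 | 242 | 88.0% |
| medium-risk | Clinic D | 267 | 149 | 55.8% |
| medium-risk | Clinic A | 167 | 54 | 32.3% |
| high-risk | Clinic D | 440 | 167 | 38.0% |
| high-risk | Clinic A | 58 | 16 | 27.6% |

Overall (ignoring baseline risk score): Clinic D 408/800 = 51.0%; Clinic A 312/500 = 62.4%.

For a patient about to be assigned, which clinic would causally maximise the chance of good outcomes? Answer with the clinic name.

Clinic D

Within every baseline risk score level Clinic D has the higher rate, yet pooled Clinic A does — Simpson's reversal.
Baseline risk score is set before the clinic has any effect — it is not caused by the clinic — and it independently drives the outcome. That makes it a confounder, so the causal comparison is within baseline risk score levels.
Within each level — low-risk: 98.9% vs 88.0%; medium-risk: 55.8% vs 32.3%; high-risk: 38.0% vs 27.6% — Clinic D is higher every time.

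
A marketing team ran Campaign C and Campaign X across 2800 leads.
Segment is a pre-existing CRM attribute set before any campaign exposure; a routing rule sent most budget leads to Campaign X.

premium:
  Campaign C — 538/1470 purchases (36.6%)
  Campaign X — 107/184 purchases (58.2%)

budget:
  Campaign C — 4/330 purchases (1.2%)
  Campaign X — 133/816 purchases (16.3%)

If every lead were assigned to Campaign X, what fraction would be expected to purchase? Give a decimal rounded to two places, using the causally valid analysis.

0.41

Campaign X is higher inside every customer segment stratum but Campaign C is higher in aggregate. Whether to stratify depends on how customer segment relates to the campaign.
Customer segment differs across campaigns for reasons unrelated to any effect of the campaign itself, and it separately predicts the outcome — a classic confounder. We must compare within customer segment levels.
Standardising Campaign X to the population customer segment mix: 0.591·107/184 + 0.409·133/816 = 0.410.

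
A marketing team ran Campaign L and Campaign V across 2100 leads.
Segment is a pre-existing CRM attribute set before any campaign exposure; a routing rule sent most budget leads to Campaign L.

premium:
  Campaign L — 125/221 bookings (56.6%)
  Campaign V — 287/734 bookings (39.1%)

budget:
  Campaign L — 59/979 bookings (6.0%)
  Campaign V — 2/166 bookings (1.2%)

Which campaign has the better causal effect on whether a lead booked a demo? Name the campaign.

Within every customer segment level Campaign L has the higher rate, yet pooled Campaign V does — Simpson's reversal.
The imbalance in customer segment arose from how leads were allocated, not from anything the campaign did; and customer segment independently affects the outcome. The pooled gap is confounded — condition on customer segment.
Within each level — premium: 56.6% vs 39.1%; budget: 6.0% vs 1.2% — Campaign L is higher every time.

Campaign L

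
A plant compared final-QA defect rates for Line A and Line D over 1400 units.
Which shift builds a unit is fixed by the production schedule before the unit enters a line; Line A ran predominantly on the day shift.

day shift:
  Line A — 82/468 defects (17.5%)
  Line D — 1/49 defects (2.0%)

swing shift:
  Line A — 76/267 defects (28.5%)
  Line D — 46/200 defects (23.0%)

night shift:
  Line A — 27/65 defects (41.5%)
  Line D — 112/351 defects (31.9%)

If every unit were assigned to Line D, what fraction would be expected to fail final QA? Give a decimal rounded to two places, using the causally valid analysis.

The imbalance in shift arose from how units were allocated, not from anything the line did; and shift independently affects the outcome. The pooled gap is confounded — condition on shift.
Standardising Line D to the population shift mix: 0.369·1/49 + 0.334·46/200 + 0.297·112/351 = 0.179.

0.18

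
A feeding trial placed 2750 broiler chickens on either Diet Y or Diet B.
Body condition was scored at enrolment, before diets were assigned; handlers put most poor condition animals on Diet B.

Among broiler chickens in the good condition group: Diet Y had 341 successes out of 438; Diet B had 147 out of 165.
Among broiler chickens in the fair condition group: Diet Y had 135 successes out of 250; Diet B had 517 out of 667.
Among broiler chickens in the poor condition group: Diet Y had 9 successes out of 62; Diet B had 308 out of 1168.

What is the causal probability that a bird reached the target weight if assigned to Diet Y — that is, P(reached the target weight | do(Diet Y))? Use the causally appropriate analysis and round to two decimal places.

Here starting body condition is a common cause — it drives both which diet a case falls under and the outcome. The crude comparison mixes populations; the stratum-specific rates are the causally relevant ones.
Standardising Diet Y to the population starting body condition mix: 0.219·341/438 + 0.333·135/250 + 0.447·9/62 = 0.416.

0.42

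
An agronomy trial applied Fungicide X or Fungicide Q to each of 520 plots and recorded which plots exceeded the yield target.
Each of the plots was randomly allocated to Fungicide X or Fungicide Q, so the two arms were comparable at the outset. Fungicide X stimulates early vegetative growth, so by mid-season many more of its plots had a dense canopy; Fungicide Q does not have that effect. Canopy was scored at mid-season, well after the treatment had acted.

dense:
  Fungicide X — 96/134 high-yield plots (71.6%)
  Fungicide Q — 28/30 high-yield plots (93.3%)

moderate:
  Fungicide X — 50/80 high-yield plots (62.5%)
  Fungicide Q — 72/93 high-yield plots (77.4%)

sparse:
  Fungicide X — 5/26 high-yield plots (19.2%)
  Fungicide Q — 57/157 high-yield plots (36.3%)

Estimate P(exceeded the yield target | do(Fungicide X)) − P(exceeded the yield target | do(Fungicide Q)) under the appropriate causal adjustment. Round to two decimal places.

Mid-season canopy here is a post-treatment variable shaped by the fungicide; conditioning on it would introduce bias rather than remove it. The overall comparison is the causal one.
The causal difference is the pooled difference: 0.629 − 0.561 = +0.068.

+0.07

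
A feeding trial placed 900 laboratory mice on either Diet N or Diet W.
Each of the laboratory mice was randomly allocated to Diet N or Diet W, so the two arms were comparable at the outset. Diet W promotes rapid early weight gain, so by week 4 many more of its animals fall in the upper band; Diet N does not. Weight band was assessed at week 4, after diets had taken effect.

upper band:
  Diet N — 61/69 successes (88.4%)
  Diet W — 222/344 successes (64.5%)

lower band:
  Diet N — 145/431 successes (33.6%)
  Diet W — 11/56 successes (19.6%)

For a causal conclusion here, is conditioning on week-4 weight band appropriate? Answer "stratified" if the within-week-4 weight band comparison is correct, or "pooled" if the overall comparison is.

pooled

Diet N is higher inside every week-4 weight band stratum but Diet W is higher in aggregate. Whether to stratify depends on how week-4 weight band relates to the diet.
Week-4 weight band is downstream of the diet. One should not condition on a consequence of treatment, so the overall rates are the right comparison.
Pooled: Diet N 41.2% vs Diet W 58.2%; Diet W is higher overall.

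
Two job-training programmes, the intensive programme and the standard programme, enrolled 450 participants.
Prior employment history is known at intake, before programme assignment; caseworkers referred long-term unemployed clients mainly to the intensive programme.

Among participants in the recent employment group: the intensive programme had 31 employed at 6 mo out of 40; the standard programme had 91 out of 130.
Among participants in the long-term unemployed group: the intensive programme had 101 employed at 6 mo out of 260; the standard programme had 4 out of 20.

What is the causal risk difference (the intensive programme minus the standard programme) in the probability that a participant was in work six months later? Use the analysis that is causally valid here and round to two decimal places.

+0.15

Within every prior employment history level the intensive programme has the higher rate, yet pooled the standard programme does — Simpson's reversal.
Nothing the programme does changes prior employment history; the imbalance is an allocation artefact. With prior employment history also predicting the outcome, the pooled figure is confounded, and the within-stratum comparison is the causal one.
Adjusting over the population distribution of prior employment history: 0.378·(0.775−0.700) + 0.622·(0.388−0.200) = +0.146.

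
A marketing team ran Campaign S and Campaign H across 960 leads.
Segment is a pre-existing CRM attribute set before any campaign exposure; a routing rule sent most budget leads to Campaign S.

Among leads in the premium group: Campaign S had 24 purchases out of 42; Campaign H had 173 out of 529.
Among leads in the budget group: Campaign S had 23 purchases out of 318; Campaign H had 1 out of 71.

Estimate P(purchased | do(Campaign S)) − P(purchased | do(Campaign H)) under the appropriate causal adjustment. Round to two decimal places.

+0.17

The stratified and pooled comparisons disagree (Campaign S wins within each customer segment; Campaign H wins overall), so the answer turns on the causal role of customer segment.
Customer segment is set before the campaign has any effect — it is not caused by the campaign — and it independently drives the outcome. That makes it a confounder, so the causal comparison is within customer segment levels.
Adjusting over the population distribution of customer segment: 0.595·(0.571−0.327) + 0.405·(0.072−0.014) = +0.169.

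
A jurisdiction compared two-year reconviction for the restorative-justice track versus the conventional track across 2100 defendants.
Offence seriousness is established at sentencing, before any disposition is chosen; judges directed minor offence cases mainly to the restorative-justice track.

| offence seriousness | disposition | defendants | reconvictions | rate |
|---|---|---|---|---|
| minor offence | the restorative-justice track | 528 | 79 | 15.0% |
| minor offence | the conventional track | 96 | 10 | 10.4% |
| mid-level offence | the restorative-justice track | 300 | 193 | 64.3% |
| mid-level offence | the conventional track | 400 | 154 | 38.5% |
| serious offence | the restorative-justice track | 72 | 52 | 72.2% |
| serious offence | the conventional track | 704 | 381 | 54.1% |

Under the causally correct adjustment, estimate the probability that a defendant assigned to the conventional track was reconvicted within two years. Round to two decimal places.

Offence seriousness satisfies the back-door criterion: it is not a descendant of the disposition, and it blocks the spurious path from disposition to outcome. Adjusting for it (i.e., using the within-offence seriousness rates) gives the causal effect.
Standardising the conventional track to the population offence seriousness mix: 0.297·10/96 + 0.333·154/400 + 0.370·381/704 = 0.359.

0.36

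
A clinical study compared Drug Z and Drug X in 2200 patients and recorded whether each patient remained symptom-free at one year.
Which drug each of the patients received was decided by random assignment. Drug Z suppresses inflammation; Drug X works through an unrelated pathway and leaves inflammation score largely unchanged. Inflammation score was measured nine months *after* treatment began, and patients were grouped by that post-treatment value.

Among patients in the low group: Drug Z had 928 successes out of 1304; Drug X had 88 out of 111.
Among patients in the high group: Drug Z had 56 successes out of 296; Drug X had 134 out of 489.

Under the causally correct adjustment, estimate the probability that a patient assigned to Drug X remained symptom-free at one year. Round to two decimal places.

The stratified and pooled comparisons disagree (Drug X wins within each inflammation score; Drug Z wins overall), so the answer turns on the causal role of inflammation score.
Inflammation score is downstream of the drug. One should not condition on a consequence of treatment, so the overall rates are the right comparison.
So P(outcome | do(Drug X)) is just the pooled rate for Drug X: 222/600 = 0.370.

0.37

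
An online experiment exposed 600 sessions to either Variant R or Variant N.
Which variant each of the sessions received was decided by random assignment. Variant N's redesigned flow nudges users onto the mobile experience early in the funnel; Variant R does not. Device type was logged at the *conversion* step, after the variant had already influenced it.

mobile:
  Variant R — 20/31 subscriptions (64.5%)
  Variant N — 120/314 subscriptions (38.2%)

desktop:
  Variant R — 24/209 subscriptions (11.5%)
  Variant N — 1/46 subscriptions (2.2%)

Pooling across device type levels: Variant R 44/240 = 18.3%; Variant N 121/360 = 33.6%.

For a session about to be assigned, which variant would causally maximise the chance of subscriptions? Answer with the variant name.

Variant N

Within every device type level Variant R has the higher rate, yet pooled Variant N does — Simpson's reversal.
Device type here is a post-treatment variable shaped by the variant; conditioning on it would introduce bias rather than remove it. The overall comparison is the causal one.
Pooled: Variant R 18.3% vs Variant N 33.6%; Variant N is higher overall.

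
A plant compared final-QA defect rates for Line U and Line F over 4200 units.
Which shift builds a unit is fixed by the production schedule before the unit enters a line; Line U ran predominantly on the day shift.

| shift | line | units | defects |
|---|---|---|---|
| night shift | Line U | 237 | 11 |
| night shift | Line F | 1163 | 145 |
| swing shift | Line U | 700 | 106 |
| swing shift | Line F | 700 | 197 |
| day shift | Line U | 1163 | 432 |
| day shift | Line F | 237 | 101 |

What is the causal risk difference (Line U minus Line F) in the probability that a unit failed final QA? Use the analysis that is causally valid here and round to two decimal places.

-0.09

Shift differs across lines for reasons unrelated to any effect of the line itself, and it separately predicts the outcome — a classic confounder. We must compare within shift levels.
Adjusting over the population distribution of shift: 0.333·(0.046−0.125) + 0.333·(0.151−0.281) + 0.333·(0.371−0.426) = -0.088.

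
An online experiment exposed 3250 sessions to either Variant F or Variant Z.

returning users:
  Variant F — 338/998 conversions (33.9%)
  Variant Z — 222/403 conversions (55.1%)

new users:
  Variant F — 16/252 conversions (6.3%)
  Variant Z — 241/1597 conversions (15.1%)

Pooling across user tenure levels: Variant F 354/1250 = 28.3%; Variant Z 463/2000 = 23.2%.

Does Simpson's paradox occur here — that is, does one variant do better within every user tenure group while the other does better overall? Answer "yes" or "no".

yes

Within each user tenure level (returning users 33.9% vs 55.1%; new users 6.3% vs 15.1%), Variant Z has the higher rate every time. Pooled: 28.3% vs 23.2% — Variant F has the higher rate overall. The two comparisons disagree.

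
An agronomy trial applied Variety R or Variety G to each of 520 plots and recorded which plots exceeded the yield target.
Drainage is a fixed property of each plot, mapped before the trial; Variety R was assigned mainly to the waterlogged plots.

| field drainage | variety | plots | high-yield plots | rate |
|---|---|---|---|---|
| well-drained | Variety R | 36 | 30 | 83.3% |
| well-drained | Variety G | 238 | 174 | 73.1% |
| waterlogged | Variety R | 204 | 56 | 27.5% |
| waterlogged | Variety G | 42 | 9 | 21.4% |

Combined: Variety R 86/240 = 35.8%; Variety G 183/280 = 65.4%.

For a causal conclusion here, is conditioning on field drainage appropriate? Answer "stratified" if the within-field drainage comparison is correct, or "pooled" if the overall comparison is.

stratified

The imbalance in field drainage arose from how plots were allocated, not from anything the variety did; and field drainage independently affects the outcome. The pooled gap is confounded — condition on field drainage.
Within each level — well-drained: 83.3% vs 73.1%; waterlogged: 27.5% vs 21.4% — Variety R is higher every time.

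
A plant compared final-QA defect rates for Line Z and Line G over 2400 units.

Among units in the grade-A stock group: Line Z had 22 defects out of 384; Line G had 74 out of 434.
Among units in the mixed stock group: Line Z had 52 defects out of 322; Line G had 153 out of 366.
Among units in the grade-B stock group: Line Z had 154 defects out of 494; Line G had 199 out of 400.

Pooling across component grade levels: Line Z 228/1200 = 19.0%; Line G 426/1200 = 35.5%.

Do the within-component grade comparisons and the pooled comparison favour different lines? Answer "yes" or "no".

Within each component grade level (grade-A stock 5.7% vs 17.1%; mixed stock 16.1% vs 41.8%; grade-B stock 31.2% vs 49.8%), Line Z has the lower rate every time. Pooled: 19.0% vs 35.5% — Line Z has the lower rate overall. They agree.

no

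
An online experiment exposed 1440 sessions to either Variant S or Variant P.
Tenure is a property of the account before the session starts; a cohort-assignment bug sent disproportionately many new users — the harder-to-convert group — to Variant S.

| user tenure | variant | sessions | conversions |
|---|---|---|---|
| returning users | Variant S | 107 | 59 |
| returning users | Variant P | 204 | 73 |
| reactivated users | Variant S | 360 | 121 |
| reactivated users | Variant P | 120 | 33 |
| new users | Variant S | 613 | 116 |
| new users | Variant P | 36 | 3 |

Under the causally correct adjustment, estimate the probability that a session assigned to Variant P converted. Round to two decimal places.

Nothing the variant does changes user tenure; the imbalance is an allocation artefact. With user tenure also predicting the outcome, the pooled figure is confounded, and the within-stratum comparison is the causal one.
Standardising Variant P to the population user tenure mix: 0.216·73/204 + 0.333·33/120 + 0.451·3/36 = 0.207.

0.21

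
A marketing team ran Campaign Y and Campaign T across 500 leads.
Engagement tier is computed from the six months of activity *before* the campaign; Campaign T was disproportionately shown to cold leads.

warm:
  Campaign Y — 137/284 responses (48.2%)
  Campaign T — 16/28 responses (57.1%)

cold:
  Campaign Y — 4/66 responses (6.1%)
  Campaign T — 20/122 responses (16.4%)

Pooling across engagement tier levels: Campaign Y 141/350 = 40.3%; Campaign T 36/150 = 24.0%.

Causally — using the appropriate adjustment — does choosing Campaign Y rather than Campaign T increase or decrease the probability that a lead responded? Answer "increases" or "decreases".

decreases

The engagement tier-specific comparison favours Campaign T throughout, but the pooled figures favour Campaign Y. The question is whether to condition on engagement tier.
Here engagement tier is a common cause — it drives both which campaign a case falls under and the outcome. The crude comparison mixes populations; the stratum-specific rates are the causally relevant ones.
Within each level — warm: 48.2% vs 57.1%; cold: 6.1% vs 16.4% — Campaign T is higher every time.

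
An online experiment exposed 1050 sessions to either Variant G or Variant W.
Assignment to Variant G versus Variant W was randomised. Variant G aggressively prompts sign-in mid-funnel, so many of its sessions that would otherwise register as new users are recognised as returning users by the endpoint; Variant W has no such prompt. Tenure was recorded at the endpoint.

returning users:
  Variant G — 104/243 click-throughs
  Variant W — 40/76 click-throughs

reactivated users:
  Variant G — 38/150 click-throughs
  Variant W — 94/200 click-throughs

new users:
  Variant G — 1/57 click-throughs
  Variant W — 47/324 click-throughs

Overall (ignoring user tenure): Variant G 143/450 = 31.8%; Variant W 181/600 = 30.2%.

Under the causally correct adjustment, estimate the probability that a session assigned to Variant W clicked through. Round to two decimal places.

User tenure lies on the pathway variant → user tenure → outcome, so adjusting for it blocks the indirect effect. For the total causal effect of variant, use the unadjusted pooled rates.
So P(outcome | do(Variant W)) is just the pooled rate for Variant W: 181/600 = 0.302.

0.30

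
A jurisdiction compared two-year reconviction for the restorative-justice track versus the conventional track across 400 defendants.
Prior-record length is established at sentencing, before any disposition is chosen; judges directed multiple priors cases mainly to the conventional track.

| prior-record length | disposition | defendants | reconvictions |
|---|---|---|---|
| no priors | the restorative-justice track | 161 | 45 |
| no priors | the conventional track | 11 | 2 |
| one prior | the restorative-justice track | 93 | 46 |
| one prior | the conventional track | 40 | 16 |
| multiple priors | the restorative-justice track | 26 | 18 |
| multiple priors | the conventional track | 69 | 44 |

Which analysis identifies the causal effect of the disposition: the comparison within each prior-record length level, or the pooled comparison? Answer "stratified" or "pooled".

Prior-record length satisfies the back-door criterion: it is not a descendant of the disposition, and it blocks the spurious path from disposition to outcome. Adjusting for it (i.e., using the within-prior-record length rates) gives the causal effect.
Within each level — no priors: 28.0% vs 18.2%; one prior: 49.5% vs 40.0%; multiple priors: 69.2% vs 63.8% — the conventional track is lower every time.

stratified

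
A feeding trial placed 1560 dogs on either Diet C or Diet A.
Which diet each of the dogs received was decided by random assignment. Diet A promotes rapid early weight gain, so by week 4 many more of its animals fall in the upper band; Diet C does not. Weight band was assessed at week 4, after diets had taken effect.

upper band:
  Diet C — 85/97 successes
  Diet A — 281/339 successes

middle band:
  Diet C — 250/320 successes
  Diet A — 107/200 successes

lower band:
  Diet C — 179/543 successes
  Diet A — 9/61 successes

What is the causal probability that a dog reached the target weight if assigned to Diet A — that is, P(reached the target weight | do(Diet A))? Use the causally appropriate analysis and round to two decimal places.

0.66

Within every week-4 weight band level Diet C has the higher rate, yet pooled Diet A does — Simpson's reversal.
The distribution of week-4 weight band is itself part of what the diet does — it is an intermediate outcome. Holding it fixed would remove that part of the effect; the total effect is the pooled difference.
So P(outcome | do(Diet A)) is just the pooled rate for Diet A: 397/600 = 0.662.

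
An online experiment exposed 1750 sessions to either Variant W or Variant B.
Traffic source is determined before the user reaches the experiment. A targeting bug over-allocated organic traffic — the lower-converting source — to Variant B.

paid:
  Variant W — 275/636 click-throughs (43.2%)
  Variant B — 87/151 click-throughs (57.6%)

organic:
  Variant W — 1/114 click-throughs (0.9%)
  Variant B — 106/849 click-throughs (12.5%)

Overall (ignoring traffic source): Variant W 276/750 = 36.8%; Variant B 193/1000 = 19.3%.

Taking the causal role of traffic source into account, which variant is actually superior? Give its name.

Nothing the variant does changes traffic source; the imbalance is an allocation artefact. With traffic source also predicting the outcome, the pooled figure is confounded, and the within-stratum comparison is the causal one.
Within each level — paid: 43.2% vs 57.6%; organic: 0.9% vs 12.5% — Variant B is higher every time.

Variant B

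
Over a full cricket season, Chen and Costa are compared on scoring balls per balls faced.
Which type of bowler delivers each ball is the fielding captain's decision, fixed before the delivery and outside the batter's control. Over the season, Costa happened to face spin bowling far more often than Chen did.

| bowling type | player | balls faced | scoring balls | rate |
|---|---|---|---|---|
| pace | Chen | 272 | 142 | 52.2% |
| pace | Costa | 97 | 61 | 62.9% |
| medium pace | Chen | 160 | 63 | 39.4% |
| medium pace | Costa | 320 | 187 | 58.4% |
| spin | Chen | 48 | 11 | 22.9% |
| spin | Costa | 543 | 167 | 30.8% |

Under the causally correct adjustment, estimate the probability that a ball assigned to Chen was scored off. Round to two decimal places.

Nothing the player does changes bowling type; the imbalance is an allocation artefact. With bowling type also predicting the outcome, the pooled figure is confounded, and the within-stratum comparison is the causal one.
Standardising Chen to the population bowling type mix: 0.256·142/272 + 0.333·63/160 + 0.410·11/48 = 0.359.

0.36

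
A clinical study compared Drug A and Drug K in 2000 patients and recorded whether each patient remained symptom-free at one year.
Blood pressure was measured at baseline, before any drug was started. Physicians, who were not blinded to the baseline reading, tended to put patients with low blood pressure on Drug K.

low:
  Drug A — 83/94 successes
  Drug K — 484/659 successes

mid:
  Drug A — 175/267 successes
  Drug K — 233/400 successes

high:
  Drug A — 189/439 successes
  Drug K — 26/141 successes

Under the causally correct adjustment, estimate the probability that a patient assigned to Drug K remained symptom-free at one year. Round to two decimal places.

0.52

Drug A is higher inside every blood pressure stratum but Drug K is higher in aggregate. Whether to stratify depends on how blood pressure relates to the drug.
Here blood pressure is a common cause — it drives both which drug a case falls under and the outcome. The crude comparison mixes populations; the stratum-specific rates are the causally relevant ones.
Standardising Drug K to the population blood pressure mix: 0.377·484/659 + 0.334·233/400 + 0.290·26/141 = 0.524.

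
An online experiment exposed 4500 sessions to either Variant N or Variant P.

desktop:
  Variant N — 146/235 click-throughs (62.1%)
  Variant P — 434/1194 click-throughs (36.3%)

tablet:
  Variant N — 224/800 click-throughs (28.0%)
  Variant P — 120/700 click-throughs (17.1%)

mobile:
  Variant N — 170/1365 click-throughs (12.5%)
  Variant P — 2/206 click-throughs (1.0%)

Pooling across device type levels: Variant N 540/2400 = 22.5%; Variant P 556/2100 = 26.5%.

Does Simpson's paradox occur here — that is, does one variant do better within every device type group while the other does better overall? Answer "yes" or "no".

yes

Within each device type level (desktop 62.1% vs 36.3%; tablet 28.0% vs 17.1%; mobile 12.5% vs 1.0%), Variant N has the higher rate every time. Pooled: 22.5% vs 26.5% — Variant P has the higher rate overall. The two comparisons disagree.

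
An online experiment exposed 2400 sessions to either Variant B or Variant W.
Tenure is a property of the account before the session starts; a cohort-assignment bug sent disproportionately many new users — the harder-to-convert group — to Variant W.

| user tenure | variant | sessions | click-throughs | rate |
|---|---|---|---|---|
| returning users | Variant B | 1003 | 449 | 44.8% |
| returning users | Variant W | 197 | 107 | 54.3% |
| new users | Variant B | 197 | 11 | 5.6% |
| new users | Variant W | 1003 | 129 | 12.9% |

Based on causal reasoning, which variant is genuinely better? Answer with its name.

The user tenure-specific comparison favours Variant W throughout, but the pooled figures favour Variant B. The question is whether to condition on user tenure.
The imbalance in user tenure arose from how sessions were allocated, not from anything the variant did; and user tenure independently affects the outcome. The pooled gap is confounded — condition on user tenure.
Within each level — returning users: 44.8% vs 54.3%; new users: 5.6% vs 12.9% — Variant W is higher every time.

Variant W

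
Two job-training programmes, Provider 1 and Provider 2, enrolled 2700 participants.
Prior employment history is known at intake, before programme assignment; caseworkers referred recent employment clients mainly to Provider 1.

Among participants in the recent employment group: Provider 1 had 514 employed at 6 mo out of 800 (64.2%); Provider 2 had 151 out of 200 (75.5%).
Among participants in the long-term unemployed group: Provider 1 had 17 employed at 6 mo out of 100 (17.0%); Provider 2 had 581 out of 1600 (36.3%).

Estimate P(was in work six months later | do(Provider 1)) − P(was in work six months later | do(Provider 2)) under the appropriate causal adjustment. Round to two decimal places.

The stratified and pooled comparisons disagree (Provider 2 wins within each prior employment history; Provider 1 wins overall), so the answer turns on the causal role of prior employment history.
Prior employment history is set before the programme has any effect — it is not caused by the programme — and it independently drives the outcome. That makes it a confounder, so the causal comparison is within prior employment history levels.
Adjusting over the population distribution of prior employment history: 0.370·(0.642−0.755) + 0.630·(0.170−0.363) = -0.163.

-0.16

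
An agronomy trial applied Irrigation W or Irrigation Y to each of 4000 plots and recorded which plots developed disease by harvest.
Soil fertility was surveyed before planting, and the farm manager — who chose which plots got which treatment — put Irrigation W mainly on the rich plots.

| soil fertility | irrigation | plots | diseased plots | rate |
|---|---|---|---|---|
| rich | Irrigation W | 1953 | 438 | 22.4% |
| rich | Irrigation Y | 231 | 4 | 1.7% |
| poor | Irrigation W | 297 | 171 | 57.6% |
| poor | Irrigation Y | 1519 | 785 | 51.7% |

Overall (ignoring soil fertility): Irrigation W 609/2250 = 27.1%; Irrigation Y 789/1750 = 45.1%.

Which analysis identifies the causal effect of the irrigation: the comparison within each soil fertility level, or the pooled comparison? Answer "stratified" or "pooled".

stratified

The soil fertility-specific comparison favours Irrigation Y throughout, but the pooled figures favour Irrigation W. The question is whether to condition on soil fertility.
The imbalance in soil fertility arose from how plots were allocated, not from anything the irrigation did; and soil fertility independently affects the outcome. The pooled gap is confounded — condition on soil fertility.
Within each level — rich: 22.4% vs 1.7%; poor: 57.6% vs 51.7% — Irrigation Y is lower every time.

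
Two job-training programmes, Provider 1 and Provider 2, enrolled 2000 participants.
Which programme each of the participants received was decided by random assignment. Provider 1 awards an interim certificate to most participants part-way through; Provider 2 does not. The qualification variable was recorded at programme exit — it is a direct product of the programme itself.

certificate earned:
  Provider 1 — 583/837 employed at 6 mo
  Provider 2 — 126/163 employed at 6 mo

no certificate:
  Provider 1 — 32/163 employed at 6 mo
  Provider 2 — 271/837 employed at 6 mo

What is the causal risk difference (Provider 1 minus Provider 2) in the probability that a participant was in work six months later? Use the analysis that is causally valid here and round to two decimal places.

The distribution of qualification attained during the programme is itself part of what the programme does — it is an intermediate outcome. Holding it fixed would remove that part of the effect; the total effect is the pooled difference.
The causal difference is the pooled difference: 0.615 − 0.397 = +0.218.

+0.22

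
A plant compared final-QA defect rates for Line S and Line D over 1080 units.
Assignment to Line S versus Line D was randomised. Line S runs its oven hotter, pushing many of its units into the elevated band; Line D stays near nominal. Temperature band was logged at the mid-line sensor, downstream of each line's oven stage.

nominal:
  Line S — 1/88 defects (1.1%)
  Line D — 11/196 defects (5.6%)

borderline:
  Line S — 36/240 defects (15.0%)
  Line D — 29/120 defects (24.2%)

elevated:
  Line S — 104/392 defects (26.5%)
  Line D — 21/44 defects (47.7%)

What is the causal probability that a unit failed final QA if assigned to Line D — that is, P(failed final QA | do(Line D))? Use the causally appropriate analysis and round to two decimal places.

0.17

The in-process temperature band-specific comparison favours Line S throughout, but the pooled figures favour Line D. The question is whether to condition on in-process temperature band.
The distribution of in-process temperature band is itself part of what the line does — it is an intermediate outcome. Holding it fixed would remove that part of the effect; the total effect is the pooled difference.
So P(outcome | do(Line D)) is just the pooled rate for Line D: 61/360 = 0.169.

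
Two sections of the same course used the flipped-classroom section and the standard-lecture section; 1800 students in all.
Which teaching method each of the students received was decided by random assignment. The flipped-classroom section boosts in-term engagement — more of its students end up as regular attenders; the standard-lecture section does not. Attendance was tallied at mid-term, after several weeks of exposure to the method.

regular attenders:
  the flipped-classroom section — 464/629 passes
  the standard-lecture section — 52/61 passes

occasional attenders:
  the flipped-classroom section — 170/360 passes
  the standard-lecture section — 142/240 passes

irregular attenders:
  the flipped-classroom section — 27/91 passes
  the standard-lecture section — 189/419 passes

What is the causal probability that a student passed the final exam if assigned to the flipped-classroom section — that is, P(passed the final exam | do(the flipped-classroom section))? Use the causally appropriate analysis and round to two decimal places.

0.61

The distribution of mid-term attendance is itself part of what the teaching method does — it is an intermediate outcome. Holding it fixed would remove that part of the effect; the total effect is the pooled difference.
So P(outcome | do(the flipped-classroom section)) is just the pooled rate for the flipped-classroom section: 661/1080 = 0.612.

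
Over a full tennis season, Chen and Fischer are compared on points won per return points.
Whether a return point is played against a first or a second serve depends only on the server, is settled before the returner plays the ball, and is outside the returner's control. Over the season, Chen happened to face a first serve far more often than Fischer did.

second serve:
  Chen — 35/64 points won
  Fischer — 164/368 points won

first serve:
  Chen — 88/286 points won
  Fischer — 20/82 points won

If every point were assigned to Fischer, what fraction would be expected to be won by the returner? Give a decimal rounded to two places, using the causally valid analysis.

Chen is higher inside every serve type stratum but Fischer is higher in aggregate. Whether to stratify depends on how serve type relates to the player.
The imbalance in serve type arose from how return points were allocated, not from anything the player did; and serve type independently affects the outcome. The pooled gap is confounded — condition on serve type.
Standardising Fischer to the population serve type mix: 0.540·164/368 + 0.460·20/82 = 0.353.

0.35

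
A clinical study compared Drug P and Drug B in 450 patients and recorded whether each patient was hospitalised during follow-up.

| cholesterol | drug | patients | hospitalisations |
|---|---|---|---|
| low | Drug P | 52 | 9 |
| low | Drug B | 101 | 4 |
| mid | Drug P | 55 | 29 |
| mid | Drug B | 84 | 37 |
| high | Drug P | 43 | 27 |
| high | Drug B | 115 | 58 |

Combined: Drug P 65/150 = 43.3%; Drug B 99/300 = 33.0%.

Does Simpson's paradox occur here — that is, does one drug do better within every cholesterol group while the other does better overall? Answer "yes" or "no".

Within each cholesterol level (low 17.3% vs 4.0%; mid 52.7% vs 44.0%; high 62.8% vs 50.4%), Drug B has the lower rate every time. Pooled: 43.3% vs 33.0% — Drug B has the lower rate overall. They agree.

no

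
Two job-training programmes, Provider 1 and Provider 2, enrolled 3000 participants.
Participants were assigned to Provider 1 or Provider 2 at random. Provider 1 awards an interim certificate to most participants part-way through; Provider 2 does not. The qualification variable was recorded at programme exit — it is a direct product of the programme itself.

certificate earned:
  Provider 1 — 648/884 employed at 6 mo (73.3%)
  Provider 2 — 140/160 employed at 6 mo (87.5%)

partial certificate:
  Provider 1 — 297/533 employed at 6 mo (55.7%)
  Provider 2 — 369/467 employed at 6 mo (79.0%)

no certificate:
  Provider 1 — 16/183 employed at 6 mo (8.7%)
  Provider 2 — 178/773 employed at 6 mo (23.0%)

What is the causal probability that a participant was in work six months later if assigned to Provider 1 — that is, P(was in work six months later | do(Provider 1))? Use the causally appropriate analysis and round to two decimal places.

Qualification attained during the programme is recorded after the programme and is itself shifted by it — it sits on the causal path from programme to outcome. Conditioning on a mediator would strip out part of the effect we want; the pooled comparison gives the total causal effect.
So P(outcome | do(Provider 1)) is just the pooled rate for Provider 1: 961/1600 = 0.601.

0.60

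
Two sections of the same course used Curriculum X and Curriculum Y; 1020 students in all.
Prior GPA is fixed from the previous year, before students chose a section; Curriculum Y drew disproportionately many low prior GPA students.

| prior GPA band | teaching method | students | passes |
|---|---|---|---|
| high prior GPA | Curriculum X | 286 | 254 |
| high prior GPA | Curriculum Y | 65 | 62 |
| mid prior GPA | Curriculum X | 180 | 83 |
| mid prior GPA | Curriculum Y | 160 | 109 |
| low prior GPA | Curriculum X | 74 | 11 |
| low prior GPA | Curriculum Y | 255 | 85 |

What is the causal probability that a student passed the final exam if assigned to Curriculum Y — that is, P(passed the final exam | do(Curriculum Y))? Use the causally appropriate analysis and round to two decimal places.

0.66

Within every prior GPA band level Curriculum Y has the higher rate, yet pooled Curriculum X does — Simpson's reversal.
Since prior GPA band is a pre-existing factor (not a product of the teaching method) and it affects the outcome on its own, it is a confounder. The stratified rates, not the pooled rate, identify the causal effect.
Standardising Curriculum Y to the population prior GPA band mix: 0.344·62/65 + 0.333·109/160 + 0.323·85/255 = 0.663.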